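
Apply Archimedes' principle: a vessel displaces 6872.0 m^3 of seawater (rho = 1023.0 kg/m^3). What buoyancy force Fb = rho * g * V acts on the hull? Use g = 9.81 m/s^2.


Formula: Fb = rho * g * V
Substituting: Fb = 1023.0 * 9.81 * 6872.0
Intermediate: 1023.0 * 9.81 = 10035.63
Result: Fb = 10035.63 * 6872.0 ≈ 68965000 N (5 s.f.)

68965000 N


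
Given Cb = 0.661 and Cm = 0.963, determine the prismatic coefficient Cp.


Formula: Cp = Cb / Cm
Substituting: Cp = 0.661 / 0.963
Result: Cp ≈ 0.68640 (5 s.f.)

0.68640


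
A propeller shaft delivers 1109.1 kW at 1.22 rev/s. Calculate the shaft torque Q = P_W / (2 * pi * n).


Formula: Q = P_W / (2 * pi * n)
Step 1 — P_W = 1109.1 kW * 1000 = 1109100.0 W
Step 2 — 2 * pi * n = 2 * pi * 1.22 = 7.665486
Step 3 — Q = 1109100.0 / 7.665486 ≈ 144690 N·m (5 s.f.)

144690 N·m


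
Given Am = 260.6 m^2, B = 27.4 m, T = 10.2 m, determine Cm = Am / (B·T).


Formula: Cm = Am / (B * T)
Step 1 — B * T = 27.4 * 10.2 = 279.48 m^2
Step 2 — Cm = 260.6 / 279.48 ≈ 0.93245 (5 s.f.)

0.93245


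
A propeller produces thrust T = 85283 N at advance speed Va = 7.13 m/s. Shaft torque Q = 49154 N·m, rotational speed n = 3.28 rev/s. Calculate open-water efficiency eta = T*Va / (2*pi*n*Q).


Formula: eta = T * Va / (2 * pi * n * Q)
Step 1 — numerator = T * Va = 85283 * 7.13 = 608067.79
Step 2 — 2 * pi * n = 2 * pi * 3.28 = 20.608848
Step 3 — denominator = 20.608848 * 49154 = 1013007.31
Step 4 — eta = 608067.79 / 1013007.31 ≈ 0.60026 (5 s.f.)

0.60026


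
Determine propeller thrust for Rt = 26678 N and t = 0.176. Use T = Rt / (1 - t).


Formula: T = Rt / (1 - t)
Step 1 — (1 - t) = 1 - 0.176 = 0.824
Step 2 — T = 26678 / 0.824 ≈ 32376 N (5 s.f.)

32376 N


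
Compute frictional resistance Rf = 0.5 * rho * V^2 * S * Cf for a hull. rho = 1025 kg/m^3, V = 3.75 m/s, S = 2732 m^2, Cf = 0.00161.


Formula: Rf = 0.5 * rho * V^2 * S * Cf
Step 1 — V^2 = 3.75^2 = 14.0625
Step 2 — 0.5 * rho * V^2 = 0.5 * 1025 * 14.0625 = 7207.03125
Step 3 — Rf = 7207.03125 * 2732 * 0.00161 ≈ 31700 N (5 s.f.)

31700 N


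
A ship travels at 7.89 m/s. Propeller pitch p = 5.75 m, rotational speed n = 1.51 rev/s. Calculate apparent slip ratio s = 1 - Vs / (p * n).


Formula: s = 1 - Vs / (p * n)
Step 1 — p * n = 5.75 * 1.51 = 8.6825
Step 2 — Vs / (p*n) = 7.89 / 8.6825 = 0.908724 (6 d.p.)
Step 3 — s = 1 - 0.908724 = 0.091276

0.091276


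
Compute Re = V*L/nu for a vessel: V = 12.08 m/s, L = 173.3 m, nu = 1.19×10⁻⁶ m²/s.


Formula: Re = V * L / nu
Step 1 — V * L = 12.08 * 173.3 = 2093.464 m^2/s
Step 2 — Re = 2093.464 / 1.19e-6 = 1.76e+09

1.76e+09


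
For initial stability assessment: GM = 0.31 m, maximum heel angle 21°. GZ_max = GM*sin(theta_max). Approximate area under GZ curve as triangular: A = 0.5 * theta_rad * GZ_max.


Formula: GZ_max = GM * sin(theta); Area = 0.5 * theta_rad * GZ_max
Step 1 — GZ_max = 0.31 * sin(21°) = 0.31 * 0.358368 = 0.111094 m
Step 2 — theta_rad = 21 * pi/180 = 0.366519 rad
Step 3 — Area = 0.5 * 0.366519 * 0.111094 ≈ 0.020359 m·rad (5 s.f.)

0.020359 m·rad


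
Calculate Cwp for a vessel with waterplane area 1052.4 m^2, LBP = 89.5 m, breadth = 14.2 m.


Formula: Cwp = Aw / (L * B)
Step 1 — L * B = 89.5 * 14.2 = 1270.9 m^2
Step 2 — Cwp = 1052.4 / 1270.9 ≈ 0.82807 (5 s.f.)

0.82807


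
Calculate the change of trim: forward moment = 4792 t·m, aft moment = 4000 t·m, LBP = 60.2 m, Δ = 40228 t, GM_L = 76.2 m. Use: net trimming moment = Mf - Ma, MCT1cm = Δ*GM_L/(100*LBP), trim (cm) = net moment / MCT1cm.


Formula: net trimming moment = Mf - Ma; MCT1cm = Δ*GM_L/(100*LBP); trim = net moment / MCT1cm
Step 1 — net trimming moment = 4792 - 4000 = 792 t·m
Step 2 — MCT1cm = 40228 * 76.2 / (100 * 60.2) = 509.1983 t·m/cm
Step 3 — trim = 792 / 509.1983 ≈ 1.5554 cm (5 s.f.)

1.5554 cm


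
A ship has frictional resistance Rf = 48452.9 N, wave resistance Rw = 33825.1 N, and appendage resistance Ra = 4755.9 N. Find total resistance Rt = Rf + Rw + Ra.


Formula: Rt = Rf + Rw + Ra
Substituting: Rt = 48452.9 + 33825.1 + 4755.9
Result: Rt = 87033.9 N

87033.9 N


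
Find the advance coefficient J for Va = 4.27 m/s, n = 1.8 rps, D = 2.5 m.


Formula: J = Va / (n * D)
Step 1 — n * D = 1.8 * 2.5 = 4.5
Step 2 — J = 4.27 / 4.5 ≈ 0.94889 (5 s.f.)

0.94889


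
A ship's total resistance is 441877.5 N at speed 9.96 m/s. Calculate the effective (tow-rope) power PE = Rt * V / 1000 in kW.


Formula: PE = Rt * V / 1000 (kW)
Step 1 — PE (W) = 441877.5 * 9.96 = 4401099.9 W
Step 2 — PE (kW) = 4401099.9 / 1000 ≈ 4401.1 kW (5 s.f.)

4401.1 kW


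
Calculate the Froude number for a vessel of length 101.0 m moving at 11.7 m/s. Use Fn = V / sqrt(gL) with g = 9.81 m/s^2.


Formula: Fn = V / sqrt(g * L)
Step 1 — g * L = 9.81 * 101.0 = 990.81
Step 2 — sqrt(g * L) = sqrt(990.81) = 31.477135
Step 3 — Fn = 11.7 / 31.477135 ≈ 0.37170 (5 s.f.)

0.37170


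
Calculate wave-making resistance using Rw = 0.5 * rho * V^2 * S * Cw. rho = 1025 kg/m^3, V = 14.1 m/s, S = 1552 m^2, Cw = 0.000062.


Formula: Rw = 0.5 * rho * V^2 * S * Cw
Step 1 — V^2 = 14.1^2 = 198.81
Step 2 — 0.5 * rho * V^2 = 0.5 * 1025 * 198.81 = 101890.125
Step 3 — Rw = 101890.125 * 1552 * 0.000062 ≈ 9804.3 N (5 s.f.)

9804.3 N


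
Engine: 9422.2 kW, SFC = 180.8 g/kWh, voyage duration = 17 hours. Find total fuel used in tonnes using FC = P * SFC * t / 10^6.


Formula: FC (tonnes) = P * SFC * t / 1,000,000
Step 1 — P * SFC * t = 9422.2 * 180.8 * 17 = 28960073.92 g
Step 2 — FC (tonnes) = 28960073.92 / 1,000,000 ≈ 28.960 tonnes (5 s.f.)

28.960 tonnes


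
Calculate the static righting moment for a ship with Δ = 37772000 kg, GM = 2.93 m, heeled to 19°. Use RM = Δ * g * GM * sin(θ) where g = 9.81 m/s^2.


Formula: GZ = GM * sin(theta); RM = disp * g * GZ
Step 1 — GZ = 2.93 * sin(19°) = 2.93 * 0.325568 = 0.953914 m
Step 2 — RM = 37772000 * 9.81 * 0.953914 ≈ 353470000 N·m (5 s.f.)

353470000 N·m


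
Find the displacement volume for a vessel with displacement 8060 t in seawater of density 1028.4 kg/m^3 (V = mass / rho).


Formula: V = mass / rho
Step 1 — convert tonnes to kg: 8060 t * 1000 = 8060000 kg
Step 2 — V = 8060000 / 1028.4 ≈ 7837.4 m^3 (5 s.f.)

7837.4 m^3


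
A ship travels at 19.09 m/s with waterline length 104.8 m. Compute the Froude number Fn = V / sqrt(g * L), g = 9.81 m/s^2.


Formula: Fn = V / sqrt(g * L)
Step 1 — g * L = 9.81 * 104.8 = 1028.088
Step 2 — sqrt(g * L) = sqrt(1028.088) = 32.063811
Step 3 — Fn = 19.09 / 32.063811 ≈ 0.59538 (5 s.f.)

0.59538


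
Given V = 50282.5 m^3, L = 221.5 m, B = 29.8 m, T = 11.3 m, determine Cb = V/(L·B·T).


Formula: Cb = V / (L * B * T)
Step 1 — L * B * T = 221.5 * 29.8 * 11.3 = 74587.91 m^3
Step 2 — Cb = 50282.5 / 74587.91 ≈ 0.67414 (5 s.f.)

0.67414


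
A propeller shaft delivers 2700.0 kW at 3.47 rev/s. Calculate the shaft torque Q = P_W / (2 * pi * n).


Formula: Q = P_W / (2 * pi * n)
Step 1 — P_W = 2700.0 kW * 1000 = 2700000.0 W
Step 2 — 2 * pi * n = 2 * pi * 3.47 = 21.802653
Step 3 — Q = 2700000.0 / 21.802653 ≈ 123840 N·m (5 s.f.)

123840 N·m


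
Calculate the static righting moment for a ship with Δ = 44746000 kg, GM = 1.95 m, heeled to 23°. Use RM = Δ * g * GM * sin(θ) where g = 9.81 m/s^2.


Formula: GZ = GM * sin(theta); RM = disp * g * GZ
Step 1 — GZ = 1.95 * sin(23°) = 1.95 * 0.390731 = 0.761925 m
Step 2 — RM = 44746000 * 9.81 * 0.761925 ≈ 334450000 N·m (5 s.f.)

334450000 N·m


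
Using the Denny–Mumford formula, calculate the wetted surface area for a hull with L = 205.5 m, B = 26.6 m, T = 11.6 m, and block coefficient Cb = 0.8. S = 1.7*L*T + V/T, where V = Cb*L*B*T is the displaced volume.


Formula: S = 1.7*L*T + V/T with V = Cb*L*B*T, i.e. S = L * (1.7*T + Cb*B)
Step 1 — 1.7*T = 1.7 * 11.6 = 19.72 m
Step 2 — Cb*B = 0.8 * 26.6 = 21.28 m
Step 3 — 1.7*T + Cb*B = 19.72 + 21.28 = 41.0 m
Step 4 — S = 205.5 * 41.0 ≈ 8425.5 m^2 (5 s.f.)

8425.5 m^2


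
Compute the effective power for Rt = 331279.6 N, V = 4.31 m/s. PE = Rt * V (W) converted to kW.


Formula: PE = Rt * V / 1000 (kW)
Step 1 — PE (W) = 331279.6 * 4.31 = 1427815.076 W
Step 2 — PE (kW) = 1427815.076 / 1000 ≈ 1427.8 kW (5 s.f.)

1427.8 kW


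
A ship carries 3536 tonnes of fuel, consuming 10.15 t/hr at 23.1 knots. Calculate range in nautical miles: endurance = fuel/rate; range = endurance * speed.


Formula: endurance = fuel / rate; range = endurance * speed
Step 1 — endurance = 3536 / 10.15 = 348.3744 hours
Step 2 — range = 348.3744 * 23.1 ≈ 8047.4 nautical miles (5 s.f.)

8047.4 NM


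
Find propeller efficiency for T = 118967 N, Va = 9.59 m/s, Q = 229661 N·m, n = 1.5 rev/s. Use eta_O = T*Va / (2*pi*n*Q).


Formula: eta = T * Va / (2 * pi * n * Q)
Step 1 — numerator = T * Va = 118967 * 9.59 = 1140893.53
Step 2 — 2 * pi * n = 2 * pi * 1.5 = 9.424778
Step 3 — denominator = 9.424778 * 229661 = 2164503.94
Step 4 — eta = 1140893.53 / 2164503.94 ≈ 0.52709 (5 s.f.)

0.52709


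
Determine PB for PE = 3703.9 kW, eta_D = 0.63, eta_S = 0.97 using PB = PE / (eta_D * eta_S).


Formula: PB = PE / (eta_D * eta_S)
Step 1 — combined efficiency = eta_D * eta_S = 0.63 * 0.97 = 0.6111
Step 2 — PB = 3703.9 / 0.6111 ≈ 6061.0 kW (5 s.f.)

6061.0 kW


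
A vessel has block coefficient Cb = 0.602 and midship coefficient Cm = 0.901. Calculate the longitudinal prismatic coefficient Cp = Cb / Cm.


Formula: Cp = Cb / Cm
Substituting: Cp = 0.602 / 0.901
Result: Cp ≈ 0.66815 (5 s.f.)

0.66815


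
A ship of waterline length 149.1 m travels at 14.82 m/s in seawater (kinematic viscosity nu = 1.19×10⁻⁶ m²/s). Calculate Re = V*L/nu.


Formula: Re = V * L / nu
Step 1 — V * L = 14.82 * 149.1 = 2209.662 m^2/s
Step 2 — Re = 2209.662 / 1.19e-6 = 1.86e+09

1.86e+09


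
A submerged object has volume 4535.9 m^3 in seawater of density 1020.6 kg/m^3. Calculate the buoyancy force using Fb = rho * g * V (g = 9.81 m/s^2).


Formula: Fb = rho * g * V
Substituting: Fb = 1020.6 * 9.81 * 4535.9
Intermediate: 1020.6 * 9.81 = 10012.086
Result: Fb = 10012.086 * 4535.9 ≈ 45414000 N (5 s.f.)

45414000 N


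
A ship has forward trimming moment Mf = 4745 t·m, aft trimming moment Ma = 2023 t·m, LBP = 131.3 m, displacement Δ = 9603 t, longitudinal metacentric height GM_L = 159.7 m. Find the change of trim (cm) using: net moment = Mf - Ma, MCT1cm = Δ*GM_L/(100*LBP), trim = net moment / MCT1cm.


Formula: net trimming moment = Mf - Ma; MCT1cm = Δ*GM_L/(100*LBP); trim = net moment / MCT1cm
Step 1 — net trimming moment = 4745 - 2023 = 2722 t·m
Step 2 — MCT1cm = 9603 * 159.7 / (100 * 131.3) = 116.8012 t·m/cm
Step 3 — trim = 2722 / 116.8012 ≈ 23.305 cm (5 s.f.)

23.305 cm


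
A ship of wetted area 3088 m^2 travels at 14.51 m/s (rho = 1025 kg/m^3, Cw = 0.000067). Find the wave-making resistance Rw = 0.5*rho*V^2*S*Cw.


Formula: Rw = 0.5 * rho * V^2 * S * Cw
Step 1 — V^2 = 14.51^2 = 210.5401
Step 2 — 0.5 * rho * V^2 = 0.5 * 1025 * 210.5401 = 107901.80125
Step 3 — Rw = 107901.80125 * 3088 * 0.000067 ≈ 22324 N (5 s.f.)

22324 N


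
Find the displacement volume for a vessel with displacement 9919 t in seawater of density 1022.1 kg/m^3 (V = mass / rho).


Formula: V = mass / rho
Step 1 — convert tonnes to kg: 9919 t * 1000 = 9919000 kg
Step 2 — V = 9919000 / 1022.1 ≈ 9704.5 m^3 (5 s.f.)

9704.5 m^3


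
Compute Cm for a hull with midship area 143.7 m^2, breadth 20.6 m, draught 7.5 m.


Formula: Cm = Am / (B * T)
Step 1 — B * T = 20.6 * 7.5 = 154.5 m^2
Step 2 — Cm = 143.7 / 154.5 ≈ 0.93010 (5 s.f.)

0.93010


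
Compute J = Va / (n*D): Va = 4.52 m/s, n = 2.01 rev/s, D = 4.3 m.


Formula: J = Va / (n * D)
Step 1 — n * D = 2.01 * 4.3 = 8.643
Step 2 — J = 4.52 / 8.643 ≈ 0.52297 (5 s.f.)

0.52297


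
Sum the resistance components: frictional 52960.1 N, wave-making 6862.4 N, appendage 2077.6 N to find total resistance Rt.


Formula: Rt = Rf + Rw + Ra
Substituting: Rt = 52960.1 + 6862.4 + 2077.6
Result: Rt = 61900.1 N

61900.1 N


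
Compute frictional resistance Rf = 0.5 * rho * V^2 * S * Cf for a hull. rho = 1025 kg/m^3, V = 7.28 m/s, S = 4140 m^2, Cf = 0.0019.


Formula: Rf = 0.5 * rho * V^2 * S * Cf
Step 1 — V^2 = 7.28^2 = 52.9984
Step 2 — 0.5 * rho * V^2 = 0.5 * 1025 * 52.9984 = 27161.68
Step 3 — Rf = 27161.68 * 4140 * 0.0019 ≈ 213650 N (5 s.f.)

213650 N


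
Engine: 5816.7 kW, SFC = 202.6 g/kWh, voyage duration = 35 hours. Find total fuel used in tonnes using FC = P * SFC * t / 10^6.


Formula: FC (tonnes) = P * SFC * t / 1,000,000
Step 1 — P * SFC * t = 5816.7 * 202.6 * 35 = 41246219.7 g
Step 2 — FC (tonnes) = 41246219.7 / 1,000,000 ≈ 41.246 tonnes (5 s.f.)

41.246 tonnes


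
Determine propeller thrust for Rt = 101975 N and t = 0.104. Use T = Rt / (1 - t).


Formula: T = Rt / (1 - t)
Step 1 — (1 - t) = 1 - 0.104 = 0.896
Step 2 — T = 101975 / 0.896 ≈ 113810 N (5 s.f.)

113810 N


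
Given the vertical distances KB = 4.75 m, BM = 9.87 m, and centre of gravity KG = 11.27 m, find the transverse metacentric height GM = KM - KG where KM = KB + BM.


Formula: GM = KB + BM - KG
Step 1 — KM = KB + BM = 4.75 + 9.87 = 14.62 m
Step 2 — GM = KM - KG = 14.62 - 11.27 = 3.35 m

3.35 m


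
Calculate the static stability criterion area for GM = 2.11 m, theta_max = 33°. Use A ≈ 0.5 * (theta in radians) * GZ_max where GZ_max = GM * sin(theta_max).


Formula: GZ_max = GM * sin(theta); Area = 0.5 * theta_rad * GZ_max
Step 1 — GZ_max = 2.11 * sin(33°) = 2.11 * 0.544639 = 1.149188 m
Step 2 — theta_rad = 33 * pi/180 = 0.575959 rad
Step 3 — Area = 0.5 * 0.575959 * 1.149188 ≈ 0.33094 m·rad (5 s.f.)

0.33094 m·rad


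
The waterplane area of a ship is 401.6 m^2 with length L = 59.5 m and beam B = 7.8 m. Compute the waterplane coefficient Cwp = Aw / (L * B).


Formula: Cwp = Aw / (L * B)
Step 1 — L * B = 59.5 * 7.8 = 464.1 m^2
Step 2 — Cwp = 401.6 / 464.1 ≈ 0.86533 (5 s.f.)

0.86533


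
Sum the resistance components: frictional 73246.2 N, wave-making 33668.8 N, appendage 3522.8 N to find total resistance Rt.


Formula: Rt = Rf + Rw + Ra
Substituting: Rt = 73246.2 + 33668.8 + 3522.8
Result: Rt = 110437.8 N

110437.8 N


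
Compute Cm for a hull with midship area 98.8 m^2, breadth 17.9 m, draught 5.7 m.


Formula: Cm = Am / (B * T)
Step 1 — B * T = 17.9 * 5.7 = 102.03 m^2
Step 2 — Cm = 98.8 / 102.03 ≈ 0.96834 (5 s.f.)

0.96834


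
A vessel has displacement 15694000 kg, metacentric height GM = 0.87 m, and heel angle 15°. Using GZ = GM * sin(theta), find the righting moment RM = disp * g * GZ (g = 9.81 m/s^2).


Formula: GZ = GM * sin(theta); RM = disp * g * GZ
Step 1 — GZ = 0.87 * sin(15°) = 0.87 * 0.258819 = 0.225173 m
Step 2 — RM = 15694000 * 9.81 * 0.225173 ≈ 34667000 N·m (5 s.f.)

34667000 N·m


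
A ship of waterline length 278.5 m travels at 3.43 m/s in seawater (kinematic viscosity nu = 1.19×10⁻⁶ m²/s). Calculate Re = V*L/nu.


Formula: Re = V * L / nu
Step 1 — V * L = 3.43 * 278.5 = 955.255 m^2/s
Step 2 — Re = 955.255 / 1.19e-6 = 8.03e+08

8.03e+08


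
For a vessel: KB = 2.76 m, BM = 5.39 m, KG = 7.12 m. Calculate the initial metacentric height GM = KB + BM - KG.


Formula: GM = KB + BM - KG
Step 1 — KM = KB + BM = 2.76 + 5.39 = 8.15 m
Step 2 — GM = KM - KG = 8.15 - 7.12 = 1.03 m

1.03 m


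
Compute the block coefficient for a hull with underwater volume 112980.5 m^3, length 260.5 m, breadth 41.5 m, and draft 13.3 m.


Formula: Cb = V / (L * B * T)
Step 1 — L * B * T = 260.5 * 41.5 * 13.3 = 143782.975 m^3
Step 2 — Cb = 112980.5 / 143782.975 ≈ 0.78577 (5 s.f.)

0.78577


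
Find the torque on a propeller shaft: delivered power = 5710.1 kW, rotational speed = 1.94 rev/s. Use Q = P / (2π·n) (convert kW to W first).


Formula: Q = P_W / (2 * pi * n)
Step 1 — P_W = 5710.1 kW * 1000 = 5710100.0 W
Step 2 — 2 * pi * n = 2 * pi * 1.94 = 12.189379
Step 3 — Q = 5710100.0 / 12.189379 ≈ 468450 N·m (5 s.f.)

468450 N·m


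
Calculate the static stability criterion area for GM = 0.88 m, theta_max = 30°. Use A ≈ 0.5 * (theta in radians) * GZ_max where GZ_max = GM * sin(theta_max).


Formula: GZ_max = GM * sin(theta); Area = 0.5 * theta_rad * GZ_max
Step 1 — GZ_max = 0.88 * sin(30°) = 0.88 * 0.5 = 0.44 m
Step 2 — theta_rad = 30 * pi/180 = 0.523599 rad
Step 3 — Area = 0.5 * 0.523599 * 0.44 ≈ 0.11519 m·rad (5 s.f.)

0.11519 m·rad


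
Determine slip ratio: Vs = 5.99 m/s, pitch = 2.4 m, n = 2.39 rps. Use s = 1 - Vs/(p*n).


Formula: s = 1 - Vs / (p * n)
Step 1 — p * n = 2.4 * 2.39 = 5.736
Step 2 — Vs / (p*n) = 5.99 / 5.736 = 1.044282 (6 d.p.)
Step 3 — s = 1 - 1.044282 = -0.044282

-0.044282


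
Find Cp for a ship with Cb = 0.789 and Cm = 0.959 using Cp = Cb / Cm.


Formula: Cp = Cb / Cm
Substituting: Cp = 0.789 / 0.959
Result: Cp ≈ 0.82273 (5 s.f.)

0.82273


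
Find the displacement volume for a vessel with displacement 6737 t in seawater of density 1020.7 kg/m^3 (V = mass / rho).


Formula: V = mass / rho
Step 1 — convert tonnes to kg: 6737 t * 1000 = 6737000 kg
Step 2 — V = 6737000 / 1020.7 ≈ 6600.4 m^3 (5 s.f.)

6600.4 m^3


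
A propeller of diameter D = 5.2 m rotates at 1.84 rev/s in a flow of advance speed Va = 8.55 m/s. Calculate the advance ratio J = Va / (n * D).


Formula: J = Va / (n * D)
Step 1 — n * D = 1.84 * 5.2 = 9.568
Step 2 — J = 8.55 / 9.568 ≈ 0.89360 (5 s.f.)

0.89360


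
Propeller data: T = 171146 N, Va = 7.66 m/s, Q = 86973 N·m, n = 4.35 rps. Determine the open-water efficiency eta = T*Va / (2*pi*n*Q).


Formula: eta = T * Va / (2 * pi * n * Q)
Step 1 — numerator = T * Va = 171146 * 7.66 = 1310978.36
Step 2 — 2 * pi * n = 2 * pi * 4.35 = 27.331856
Step 3 — denominator = 27.331856 * 86973 = 2377133.51
Step 4 — eta = 1310978.36 / 2377133.51 ≈ 0.55150 (5 s.f.)

0.55150


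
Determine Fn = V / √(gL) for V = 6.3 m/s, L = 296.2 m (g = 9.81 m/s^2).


Formula: Fn = V / sqrt(g * L)
Step 1 — g * L = 9.81 * 296.2 = 2905.722
Step 2 — sqrt(g * L) = sqrt(2905.722) = 53.904749
Step 3 — Fn = 6.3 / 53.904749 ≈ 0.11687 (5 s.f.)

0.11687


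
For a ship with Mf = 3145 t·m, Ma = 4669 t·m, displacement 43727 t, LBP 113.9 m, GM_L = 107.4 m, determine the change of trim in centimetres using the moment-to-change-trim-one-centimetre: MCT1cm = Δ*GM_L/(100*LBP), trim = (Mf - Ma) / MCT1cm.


Formula: net trimming moment = Mf - Ma; MCT1cm = Δ*GM_L/(100*LBP); trim = net moment / MCT1cm
Step 1 — net trimming moment = 3145 - 4669 = -1524 t·m
Step 2 — MCT1cm = 43727 * 107.4 / (100 * 113.9) = 412.316 t·m/cm
Step 3 — trim = -1524 / 412.316 ≈ -3.6962 cm (5 s.f.)

-3.6962 cm


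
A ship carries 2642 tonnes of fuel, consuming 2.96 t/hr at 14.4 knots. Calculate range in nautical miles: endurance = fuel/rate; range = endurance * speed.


Formula: endurance = fuel / rate; range = endurance * speed
Step 1 — endurance = 2642 / 2.96 = 892.5676 hours
Step 2 — range = 892.5676 * 14.4 ≈ 12853 nautical miles (5 s.f.)

12853 NM


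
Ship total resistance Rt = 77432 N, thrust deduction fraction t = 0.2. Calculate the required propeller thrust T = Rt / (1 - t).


Formula: T = Rt / (1 - t)
Step 1 — (1 - t) = 1 - 0.2 = 0.8
Step 2 — T = 77432 / 0.8 ≈ 96790 N (5 s.f.)

96790 N


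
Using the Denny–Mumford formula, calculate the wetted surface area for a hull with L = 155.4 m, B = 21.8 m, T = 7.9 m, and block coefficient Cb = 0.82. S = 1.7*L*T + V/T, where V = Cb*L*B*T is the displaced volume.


Formula: S = 1.7*L*T + V/T with V = Cb*L*B*T, i.e. S = L * (1.7*T + Cb*B)
Step 1 — 1.7*T = 1.7 * 7.9 = 13.43 m
Step 2 — Cb*B = 0.82 * 21.8 = 17.876 m
Step 3 — 1.7*T + Cb*B = 13.43 + 17.876 = 31.306 m
Step 4 — S = 155.4 * 31.306 ≈ 4865.0 m^2 (5 s.f.)

4865.0 m^2


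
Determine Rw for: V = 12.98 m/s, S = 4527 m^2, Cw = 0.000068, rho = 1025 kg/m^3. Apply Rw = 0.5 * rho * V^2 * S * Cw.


Formula: Rw = 0.5 * rho * V^2 * S * Cw
Step 1 — V^2 = 12.98^2 = 168.4804
Step 2 — 0.5 * rho * V^2 = 0.5 * 1025 * 168.4804 = 86346.205
Step 3 — Rw = 86346.205 * 4527 * 0.000068 ≈ 26580 N (5 s.f.)

26580 N


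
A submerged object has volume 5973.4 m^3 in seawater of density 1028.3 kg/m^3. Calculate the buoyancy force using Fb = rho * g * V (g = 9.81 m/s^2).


Formula: Fb = rho * g * V
Substituting: Fb = 1028.3 * 9.81 * 5973.4
Intermediate: 1028.3 * 9.81 = 10087.623
Result: Fb = 10087.623 * 5973.4 ≈ 60257000 N (5 s.f.)

60257000 N


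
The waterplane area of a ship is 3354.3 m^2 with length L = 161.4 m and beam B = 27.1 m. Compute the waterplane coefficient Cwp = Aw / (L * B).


Formula: Cwp = Aw / (L * B)
Step 1 — L * B = 161.4 * 27.1 = 4373.94 m^2
Step 2 — Cwp = 3354.3 / 4373.94 ≈ 0.76688 (5 s.f.)

0.76688


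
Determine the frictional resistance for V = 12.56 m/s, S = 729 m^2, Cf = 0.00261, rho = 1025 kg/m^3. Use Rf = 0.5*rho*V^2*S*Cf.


Formula: Rf = 0.5 * rho * V^2 * S * Cf
Step 1 — V^2 = 12.56^2 = 157.7536
Step 2 — 0.5 * rho * V^2 = 0.5 * 1025 * 157.7536 = 80848.72
Step 3 — Rf = 80848.72 * 729 * 0.00261 ≈ 153830 N (5 s.f.)

153830 N


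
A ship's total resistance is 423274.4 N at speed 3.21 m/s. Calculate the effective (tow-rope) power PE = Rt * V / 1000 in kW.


Formula: PE = Rt * V / 1000 (kW)
Step 1 — PE (W) = 423274.4 * 3.21 = 1358710.824 W
Step 2 — PE (kW) = 1358710.824 / 1000 ≈ 1358.7 kW (5 s.f.)

1358.7 kW


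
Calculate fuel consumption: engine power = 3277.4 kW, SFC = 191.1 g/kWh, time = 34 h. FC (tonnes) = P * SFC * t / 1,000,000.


Formula: FC (tonnes) = P * SFC * t / 1,000,000
Step 1 — P * SFC * t = 3277.4 * 191.1 * 34 = 21294578.76 g
Step 2 — FC (tonnes) = 21294578.76 / 1,000,000 ≈ 21.295 tonnes (5 s.f.)

21.295 tonnes


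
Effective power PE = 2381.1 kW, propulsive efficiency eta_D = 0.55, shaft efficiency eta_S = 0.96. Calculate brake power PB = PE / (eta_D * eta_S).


Formula: PB = PE / (eta_D * eta_S)
Step 1 — combined efficiency = eta_D * eta_S = 0.55 * 0.96 = 0.528
Step 2 — PB = 2381.1 / 0.528 ≈ 4509.7 kW (5 s.f.)

4509.7 kW


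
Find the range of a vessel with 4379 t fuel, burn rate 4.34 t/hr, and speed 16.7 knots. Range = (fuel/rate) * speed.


Formula: endurance = fuel / rate; range = endurance * speed
Step 1 — endurance = 4379 / 4.34 = 1008.9862 hours
Step 2 — range = 1008.9862 * 16.7 ≈ 16850 nautical miles (5 s.f.)

16850 NM


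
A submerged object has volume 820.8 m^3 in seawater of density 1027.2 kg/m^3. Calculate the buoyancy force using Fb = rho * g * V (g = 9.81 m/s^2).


Formula: Fb = rho * g * V
Substituting: Fb = 1027.2 * 9.81 * 820.8
Intermediate: 1027.2 * 9.81 = 10076.832
Result: Fb = 10076.832 * 820.8 ≈ 8271100 N (5 s.f.)

8271100 N


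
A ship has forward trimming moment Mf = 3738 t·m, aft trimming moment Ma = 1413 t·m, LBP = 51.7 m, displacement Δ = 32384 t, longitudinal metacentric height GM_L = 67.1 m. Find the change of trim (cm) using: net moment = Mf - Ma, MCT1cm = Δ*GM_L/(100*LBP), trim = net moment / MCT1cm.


Formula: net trimming moment = Mf - Ma; MCT1cm = Δ*GM_L/(100*LBP); trim = net moment / MCT1cm
Step 1 — net trimming moment = 3738 - 1413 = 2325 t·m
Step 2 — MCT1cm = 32384 * 67.1 / (100 * 51.7) = 420.303 t·m/cm
Step 3 — trim = 2325 / 420.303 ≈ 5.5317 cm (5 s.f.)

5.5317 cm


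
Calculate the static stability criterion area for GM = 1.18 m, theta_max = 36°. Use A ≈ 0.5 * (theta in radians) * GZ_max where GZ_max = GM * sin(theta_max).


Formula: GZ_max = GM * sin(theta); Area = 0.5 * theta_rad * GZ_max
Step 1 — GZ_max = 1.18 * sin(36°) = 1.18 * 0.587785 = 0.693586 m
Step 2 — theta_rad = 36 * pi/180 = 0.628319 rad
Step 3 — Area = 0.5 * 0.628319 * 0.693586 ≈ 0.21790 m·rad (5 s.f.)

0.21790 m·rad


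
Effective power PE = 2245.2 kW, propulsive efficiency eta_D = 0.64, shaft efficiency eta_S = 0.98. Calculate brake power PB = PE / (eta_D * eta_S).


Formula: PB = PE / (eta_D * eta_S)
Step 1 — combined efficiency = eta_D * eta_S = 0.64 * 0.98 = 0.6272
Step 2 — PB = 2245.2 / 0.6272 ≈ 3579.7 kW (5 s.f.)

3579.7 kW


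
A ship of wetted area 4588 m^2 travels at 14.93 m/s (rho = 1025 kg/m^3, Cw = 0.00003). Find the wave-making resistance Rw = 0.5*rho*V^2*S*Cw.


Formula: Rw = 0.5 * rho * V^2 * S * Cw
Step 1 — V^2 = 14.93^2 = 222.9049
Step 2 — 0.5 * rho * V^2 = 0.5 * 1025 * 222.9049 = 114238.76125
Step 3 — Rw = 114238.76125 * 4588 * 0.00003 ≈ 15724 N (5 s.f.)

15724 N


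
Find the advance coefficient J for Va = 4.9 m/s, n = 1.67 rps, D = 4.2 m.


Formula: J = Va / (n * D)
Step 1 — n * D = 1.67 * 4.2 = 7.014
Step 2 — J = 4.9 / 7.014 ≈ 0.69860 (5 s.f.)

0.69860


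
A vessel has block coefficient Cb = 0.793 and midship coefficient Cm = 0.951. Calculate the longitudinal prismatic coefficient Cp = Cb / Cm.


Formula: Cp = Cb / Cm
Substituting: Cp = 0.793 / 0.951
Result: Cp ≈ 0.83386 (5 s.f.)

0.83386


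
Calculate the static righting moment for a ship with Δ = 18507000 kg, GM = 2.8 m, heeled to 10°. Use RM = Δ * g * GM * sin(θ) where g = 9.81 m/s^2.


Formula: GZ = GM * sin(theta); RM = disp * g * GZ
Step 1 — GZ = 2.8 * sin(10°) = 2.8 * 0.173648 = 0.486214 m
Step 2 — RM = 18507000 * 9.81 * 0.486214 ≈ 88274000 N·m (5 s.f.)

88274000 N·m


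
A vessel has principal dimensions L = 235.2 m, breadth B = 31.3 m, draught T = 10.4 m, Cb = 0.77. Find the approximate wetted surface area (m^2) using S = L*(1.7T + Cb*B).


Formula: S = 1.7*L*T + V/T with V = Cb*L*B*T, i.e. S = L * (1.7*T + Cb*B)
Step 1 — 1.7*T = 1.7 * 10.4 = 17.68 m
Step 2 — Cb*B = 0.77 * 31.3 = 24.101 m
Step 3 — 1.7*T + Cb*B = 17.68 + 24.101 = 41.781 m
Step 4 — S = 235.2 * 41.781 ≈ 9826.9 m^2 (5 s.f.)

9826.9 m^2


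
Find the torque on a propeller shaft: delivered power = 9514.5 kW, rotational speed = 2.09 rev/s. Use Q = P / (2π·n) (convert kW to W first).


Formula: Q = P_W / (2 * pi * n)
Step 1 — P_W = 9514.5 kW * 1000 = 9514500.0 W
Step 2 — 2 * pi * n = 2 * pi * 2.09 = 13.131857
Step 3 — Q = 9514500.0 / 13.131857 ≈ 724540 N·m (5 s.f.)

724540 N·m


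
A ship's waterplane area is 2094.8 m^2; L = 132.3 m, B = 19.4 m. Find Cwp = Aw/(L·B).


Formula: Cwp = Aw / (L * B)
Step 1 — L * B = 132.3 * 19.4 = 2566.62 m^2
Step 2 — Cwp = 2094.8 / 2566.62 ≈ 0.81617 (5 s.f.)

0.81617


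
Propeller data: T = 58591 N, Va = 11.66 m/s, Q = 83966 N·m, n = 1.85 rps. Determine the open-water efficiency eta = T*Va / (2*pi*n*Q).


Formula: eta = T * Va / (2 * pi * n * Q)
Step 1 — numerator = T * Va = 58591 * 11.66 = 683171.06
Step 2 — 2 * pi * n = 2 * pi * 1.85 = 11.623893
Step 3 — denominator = 11.623893 * 83966 = 976011.8
Step 4 — eta = 683171.06 / 976011.8 ≈ 0.69996 (5 s.f.)

0.69996


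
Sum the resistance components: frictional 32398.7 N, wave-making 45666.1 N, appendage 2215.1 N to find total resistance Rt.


Formula: Rt = Rf + Rw + Ra
Substituting: Rt = 32398.7 + 45666.1 + 2215.1
Result: Rt = 80279.9 N

80279.9 N


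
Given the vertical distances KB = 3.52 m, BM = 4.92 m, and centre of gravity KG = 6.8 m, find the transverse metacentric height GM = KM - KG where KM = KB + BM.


Formula: GM = KB + BM - KG
Step 1 — KM = KB + BM = 3.52 + 4.92 = 8.44 m
Step 2 — GM = KM - KG = 8.44 - 6.8 = 1.64 m

1.64 m


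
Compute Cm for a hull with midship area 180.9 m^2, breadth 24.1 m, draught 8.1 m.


Formula: Cm = Am / (B * T)
Step 1 — B * T = 24.1 * 8.1 = 195.21 m^2
Step 2 — Cm = 180.9 / 195.21 ≈ 0.92669 (5 s.f.)

0.92669


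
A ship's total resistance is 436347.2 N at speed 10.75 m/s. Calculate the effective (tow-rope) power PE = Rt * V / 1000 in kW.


Formula: PE = Rt * V / 1000 (kW)
Step 1 — PE (W) = 436347.2 * 10.75 = 4690732.4 W
Step 2 — PE (kW) = 4690732.4 / 1000 ≈ 4690.7 kW (5 s.f.)

4690.7 kW


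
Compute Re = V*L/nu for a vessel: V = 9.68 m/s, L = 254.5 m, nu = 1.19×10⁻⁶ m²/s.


Formula: Re = V * L / nu
Step 1 — V * L = 9.68 * 254.5 = 2463.56 m^2/s
Step 2 — Re = 2463.56 / 1.19e-6 = 2.07e+09

2.07e+09


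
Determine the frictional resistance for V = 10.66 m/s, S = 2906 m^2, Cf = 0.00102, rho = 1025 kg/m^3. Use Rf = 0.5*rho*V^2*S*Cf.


Formula: Rf = 0.5 * rho * V^2 * S * Cf
Step 1 — V^2 = 10.66^2 = 113.6356
Step 2 — 0.5 * rho * V^2 = 0.5 * 1025 * 113.6356 = 58238.245
Step 3 — Rf = 58238.245 * 2906 * 0.00102 ≈ 172630 N (5 s.f.)

172630 N


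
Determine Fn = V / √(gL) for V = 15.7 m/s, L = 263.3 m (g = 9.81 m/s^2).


Formula: Fn = V / sqrt(g * L)
Step 1 — g * L = 9.81 * 263.3 = 2582.973
Step 2 — sqrt(g * L) = sqrt(2582.973) = 50.822957
Step 3 — Fn = 15.7 / 50.822957 ≈ 0.30892 (5 s.f.)

0.30892


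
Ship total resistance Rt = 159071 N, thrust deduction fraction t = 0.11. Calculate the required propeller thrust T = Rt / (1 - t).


Formula: T = Rt / (1 - t)
Step 1 — (1 - t) = 1 - 0.11 = 0.89
Step 2 — T = 159071 / 0.89 ≈ 178730 N (5 s.f.)

178730 N


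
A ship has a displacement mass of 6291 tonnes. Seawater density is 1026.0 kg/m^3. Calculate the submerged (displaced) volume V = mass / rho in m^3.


Formula: V = mass / rho
Step 1 — convert tonnes to kg: 6291 t * 1000 = 6291000 kg
Step 2 — V = 6291000 / 1026.0 ≈ 6131.6 m^3 (5 s.f.)

6131.6 m^3


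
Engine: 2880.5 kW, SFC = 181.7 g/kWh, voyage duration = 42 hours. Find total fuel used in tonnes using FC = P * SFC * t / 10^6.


Formula: FC (tonnes) = P * SFC * t / 1,000,000
Step 1 — P * SFC * t = 2880.5 * 181.7 * 42 = 21982247.7 g
Step 2 — FC (tonnes) = 21982247.7 / 1,000,000 ≈ 21.982 tonnes (5 s.f.)

21.982 tonnes


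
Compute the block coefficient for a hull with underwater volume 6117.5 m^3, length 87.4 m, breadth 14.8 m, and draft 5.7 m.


Formula: Cb = V / (L * B * T)
Step 1 — L * B * T = 87.4 * 14.8 * 5.7 = 7373.064 m^3
Step 2 — Cb = 6117.5 / 7373.064 ≈ 0.82971 (5 s.f.)

0.82971


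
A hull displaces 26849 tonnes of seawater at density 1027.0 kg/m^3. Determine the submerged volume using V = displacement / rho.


Formula: V = mass / rho
Step 1 — convert tonnes to kg: 26849 t * 1000 = 26849000 kg
Step 2 — V = 26849000 / 1027.0 ≈ 26143 m^3 (5 s.f.)

26143 m^3


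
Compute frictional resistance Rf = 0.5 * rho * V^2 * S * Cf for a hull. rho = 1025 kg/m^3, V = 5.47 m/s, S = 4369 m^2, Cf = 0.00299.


Formula: Rf = 0.5 * rho * V^2 * S * Cf
Step 1 — V^2 = 5.47^2 = 29.9209
Step 2 — 0.5 * rho * V^2 = 0.5 * 1025 * 29.9209 = 15334.46125
Step 3 — Rf = 15334.46125 * 4369 * 0.00299 ≈ 200320 N (5 s.f.)

200320 N


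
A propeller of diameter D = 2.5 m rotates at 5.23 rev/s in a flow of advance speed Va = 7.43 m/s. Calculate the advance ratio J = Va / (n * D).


Formula: J = Va / (n * D)
Step 1 — n * D = 5.23 * 2.5 = 13.075
Step 2 — J = 7.43 / 13.075 ≈ 0.56826 (5 s.f.)

0.56826


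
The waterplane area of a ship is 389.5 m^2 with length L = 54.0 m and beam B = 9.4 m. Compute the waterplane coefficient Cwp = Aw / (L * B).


Formula: Cwp = Aw / (L * B)
Step 1 — L * B = 54.0 * 9.4 = 507.6 m^2
Step 2 — Cwp = 389.5 / 507.6 ≈ 0.76734 (5 s.f.)

0.76734


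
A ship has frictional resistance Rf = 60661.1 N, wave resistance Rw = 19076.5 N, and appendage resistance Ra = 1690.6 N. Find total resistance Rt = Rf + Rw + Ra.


Formula: Rt = Rf + Rw + Ra
Substituting: Rt = 60661.1 + 19076.5 + 1690.6
Result: Rt = 81428.2 N

81428.2 N


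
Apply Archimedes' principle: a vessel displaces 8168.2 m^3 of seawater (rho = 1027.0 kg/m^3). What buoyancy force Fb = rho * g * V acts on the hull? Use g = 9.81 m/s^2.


Formula: Fb = rho * g * V
Substituting: Fb = 1027.0 * 9.81 * 8168.2
Intermediate: 1027.0 * 9.81 = 10074.87
Result: Fb = 10074.87 * 8168.2 ≈ 82294000 N (5 s.f.)

82294000 N


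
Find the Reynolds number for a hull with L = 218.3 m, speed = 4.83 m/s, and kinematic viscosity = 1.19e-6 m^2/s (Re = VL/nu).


Formula: Re = V * L / nu
Step 1 — V * L = 4.83 * 218.3 = 1054.389 m^2/s
Step 2 — Re = 1054.389 / 1.19e-6 = 8.86e+08

8.86e+08


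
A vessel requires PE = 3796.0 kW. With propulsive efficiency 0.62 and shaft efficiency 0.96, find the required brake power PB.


Formula: PB = PE / (eta_D * eta_S)
Step 1 — combined efficiency = eta_D * eta_S = 0.62 * 0.96 = 0.5952
Step 2 — PB = 3796.0 / 0.5952 ≈ 6377.7 kW (5 s.f.)

6377.7 kW


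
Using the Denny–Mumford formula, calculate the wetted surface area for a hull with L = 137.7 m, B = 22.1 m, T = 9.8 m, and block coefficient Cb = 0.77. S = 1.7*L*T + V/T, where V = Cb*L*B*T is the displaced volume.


Formula: S = 1.7*L*T + V/T with V = Cb*L*B*T, i.e. S = L * (1.7*T + Cb*B)
Step 1 — 1.7*T = 1.7 * 9.8 = 16.66 m
Step 2 — Cb*B = 0.77 * 22.1 = 17.017 m
Step 3 — 1.7*T + Cb*B = 16.66 + 17.017 = 33.677 m
Step 4 — S = 137.7 * 33.677 ≈ 4637.3 m^2 (5 s.f.)

4637.3 m^2


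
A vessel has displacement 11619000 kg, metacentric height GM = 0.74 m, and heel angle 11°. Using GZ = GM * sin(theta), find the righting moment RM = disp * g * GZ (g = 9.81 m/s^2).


Formula: GZ = GM * sin(theta); RM = disp * g * GZ
Step 1 — GZ = 0.74 * sin(11°) = 0.74 * 0.190809 = 0.141199 m
Step 2 — RM = 11619000 * 9.81 * 0.141199 ≈ 16094000 N·m (5 s.f.)

16094000 N·m


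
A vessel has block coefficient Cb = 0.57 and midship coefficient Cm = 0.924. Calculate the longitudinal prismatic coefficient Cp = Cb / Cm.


Formula: Cp = Cb / Cm
Substituting: Cp = 0.57 / 0.924
Result: Cp ≈ 0.61688 (5 s.f.)

0.61688


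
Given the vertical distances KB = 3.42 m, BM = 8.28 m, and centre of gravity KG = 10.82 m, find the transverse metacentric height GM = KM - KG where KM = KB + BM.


Formula: GM = KB + BM - KG
Step 1 — KM = KB + BM = 3.42 + 8.28 = 11.7 m
Step 2 — GM = KM - KG = 11.7 - 10.82 = 0.88 m

0.88 m


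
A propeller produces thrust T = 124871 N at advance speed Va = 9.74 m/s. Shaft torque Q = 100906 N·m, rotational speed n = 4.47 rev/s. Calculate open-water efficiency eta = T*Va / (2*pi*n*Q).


Formula: eta = T * Va / (2 * pi * n * Q)
Step 1 — numerator = T * Va = 124871 * 9.74 = 1216243.54
Step 2 — 2 * pi * n = 2 * pi * 4.47 = 28.085838
Step 3 — denominator = 28.085838 * 100906 = 2834029.57
Step 4 — eta = 1216243.54 / 2834029.57 ≈ 0.42916 (5 s.f.)

0.42916


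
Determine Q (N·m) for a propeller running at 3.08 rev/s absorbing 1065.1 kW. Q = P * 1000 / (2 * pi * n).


Formula: Q = P_W / (2 * pi * n)
Step 1 — P_W = 1065.1 kW * 1000 = 1065100.0 W
Step 2 — 2 * pi * n = 2 * pi * 3.08 = 19.352211
Step 3 — Q = 1065100.0 / 19.352211 ≈ 55038 N·m (5 s.f.)

55038 N·m


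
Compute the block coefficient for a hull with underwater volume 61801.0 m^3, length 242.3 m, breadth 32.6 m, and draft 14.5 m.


Formula: Cb = V / (L * B * T)
Step 1 — L * B * T = 242.3 * 32.6 * 14.5 = 114535.21 m^3
Step 2 — Cb = 61801.0 / 114535.21 ≈ 0.53958 (5 s.f.)

0.53958


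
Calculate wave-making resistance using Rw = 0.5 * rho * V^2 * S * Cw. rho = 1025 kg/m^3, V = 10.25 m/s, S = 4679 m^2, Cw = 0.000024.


Formula: Rw = 0.5 * rho * V^2 * S * Cw
Step 1 — V^2 = 10.25^2 = 105.0625
Step 2 — 0.5 * rho * V^2 = 0.5 * 1025 * 105.0625 = 53844.53125
Step 3 — Rw = 53844.53125 * 4679 * 0.000024 ≈ 6046.5 N (5 s.f.)

6046.5 N


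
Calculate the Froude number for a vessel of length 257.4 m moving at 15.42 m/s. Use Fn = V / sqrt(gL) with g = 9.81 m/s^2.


Formula: Fn = V / sqrt(g * L)
Step 1 — g * L = 9.81 * 257.4 = 2525.094
Step 2 — sqrt(g * L) = sqrt(2525.094) = 50.250313
Step 3 — Fn = 15.42 / 50.250313 ≈ 0.30686 (5 s.f.)

0.30686


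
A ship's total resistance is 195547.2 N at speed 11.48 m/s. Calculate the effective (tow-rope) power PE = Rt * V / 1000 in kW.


Formula: PE = Rt * V / 1000 (kW)
Step 1 — PE (W) = 195547.2 * 11.48 = 2244881.856 W
Step 2 — PE (kW) = 2244881.856 / 1000 ≈ 2244.9 kW (5 s.f.)

2244.9 kW


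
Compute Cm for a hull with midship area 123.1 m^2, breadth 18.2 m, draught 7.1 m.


Formula: Cm = Am / (B * T)
Step 1 — B * T = 18.2 * 7.1 = 129.22 m^2
Step 2 — Cm = 123.1 / 129.22 ≈ 0.95264 (5 s.f.)

0.95264


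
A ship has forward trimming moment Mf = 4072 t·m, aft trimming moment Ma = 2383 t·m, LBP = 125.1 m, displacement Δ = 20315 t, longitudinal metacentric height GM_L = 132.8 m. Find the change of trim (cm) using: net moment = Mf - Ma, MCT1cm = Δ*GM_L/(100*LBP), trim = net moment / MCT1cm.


Formula: net trimming moment = Mf - Ma; MCT1cm = Δ*GM_L/(100*LBP); trim = net moment / MCT1cm
Step 1 — net trimming moment = 4072 - 2383 = 1689 t·m
Step 2 — MCT1cm = 20315 * 132.8 / (100 * 125.1) = 215.654 t·m/cm
Step 3 — trim = 1689 / 215.654 ≈ 7.8320 cm (5 s.f.)

7.8320 cm


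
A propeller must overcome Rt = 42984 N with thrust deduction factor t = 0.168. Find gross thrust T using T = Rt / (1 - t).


Formula: T = Rt / (1 - t)
Step 1 — (1 - t) = 1 - 0.168 = 0.832
Step 2 — T = 42984 / 0.832 ≈ 51663 N (5 s.f.)

51663 N


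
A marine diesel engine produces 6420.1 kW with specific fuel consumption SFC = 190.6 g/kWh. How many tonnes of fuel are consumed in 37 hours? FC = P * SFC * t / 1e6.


Formula: FC (tonnes) = P * SFC * t / 1,000,000
Step 1 — P * SFC * t = 6420.1 * 190.6 * 37 = 45275829.22 g
Step 2 — FC (tonnes) = 45275829.22 / 1,000,000 ≈ 45.276 tonnes (5 s.f.)

45.276 tonnes


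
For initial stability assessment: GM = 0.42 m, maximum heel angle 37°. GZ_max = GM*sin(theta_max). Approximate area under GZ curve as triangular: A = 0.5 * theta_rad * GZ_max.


Formula: GZ_max = GM * sin(theta); Area = 0.5 * theta_rad * GZ_max
Step 1 — GZ_max = 0.42 * sin(37°) = 0.42 * 0.601815 = 0.252762 m
Step 2 — theta_rad = 37 * pi/180 = 0.645772 rad
Step 3 — Area = 0.5 * 0.645772 * 0.252762 ≈ 0.081613 m·rad (5 s.f.)

0.081613 m·rad


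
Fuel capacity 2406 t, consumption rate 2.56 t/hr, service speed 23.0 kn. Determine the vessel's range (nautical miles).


Formula: endurance = fuel / rate; range = endurance * speed
Step 1 — endurance = 2406 / 2.56 = 939.8438 hours
Step 2 — range = 939.8438 * 23.0 ≈ 21616 nautical miles (5 s.f.)

21616 NM


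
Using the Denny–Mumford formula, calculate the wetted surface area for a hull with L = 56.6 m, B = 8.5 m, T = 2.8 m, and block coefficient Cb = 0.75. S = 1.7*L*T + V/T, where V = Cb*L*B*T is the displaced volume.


Formula: S = 1.7*L*T + V/T with V = Cb*L*B*T, i.e. S = L * (1.7*T + Cb*B)
Step 1 — 1.7*T = 1.7 * 2.8 = 4.76 m
Step 2 — Cb*B = 0.75 * 8.5 = 6.375 m
Step 3 — 1.7*T + Cb*B = 4.76 + 6.375 = 11.135 m
Step 4 — S = 56.6 * 11.135 ≈ 630.24 m^2 (5 s.f.)

630.24 m^2


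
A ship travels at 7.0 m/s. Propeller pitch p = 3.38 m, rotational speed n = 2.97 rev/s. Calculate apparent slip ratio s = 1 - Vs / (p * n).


Formula: s = 1 - Vs / (p * n)
Step 1 — p * n = 3.38 * 2.97 = 10.0386
Step 2 — Vs / (p*n) = 7.0 / 10.0386 = 0.697308 (6 d.p.)
Step 3 — s = 1 - 0.697308 = 0.302692

0.302692


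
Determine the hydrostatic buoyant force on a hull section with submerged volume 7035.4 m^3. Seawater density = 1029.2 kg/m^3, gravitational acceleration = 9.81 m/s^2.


Formula: Fb = rho * g * V
Substituting: Fb = 1029.2 * 9.81 * 7035.4
Intermediate: 1029.2 * 9.81 = 10096.452
Result: Fb = 10096.452 * 7035.4 ≈ 71033000 N (5 s.f.)

71033000 N


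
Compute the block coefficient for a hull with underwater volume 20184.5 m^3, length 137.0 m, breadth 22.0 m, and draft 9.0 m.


Formula: Cb = V / (L * B * T)
Step 1 — L * B * T = 137.0 * 22.0 * 9.0 = 27126.0 m^3
Step 2 — Cb = 20184.5 / 27126.0 ≈ 0.74410 (5 s.f.)

0.74410


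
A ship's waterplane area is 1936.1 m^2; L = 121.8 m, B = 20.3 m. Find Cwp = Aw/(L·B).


Formula: Cwp = Aw / (L * B)
Step 1 — L * B = 121.8 * 20.3 = 2472.54 m^2
Step 2 — Cwp = 1936.1 / 2472.54 ≈ 0.78304 (5 s.f.)

0.78304
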